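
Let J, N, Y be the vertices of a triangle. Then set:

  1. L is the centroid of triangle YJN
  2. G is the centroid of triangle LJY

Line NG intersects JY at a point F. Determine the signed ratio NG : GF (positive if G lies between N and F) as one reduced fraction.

Choose coordinates J = (0, 0), N = (1, 0), Y = (0, 1).
1. L is the centroid of triangle YJN ⇒ L = (1/3, 1/3)
2. G is the centroid of triangle LJY ⇒ G = (1/9, 4/9)
line NG meets JY at F = (0, 1/2)
G = N + t·(F−N) with t = 8/9, so NG:GF = 8/9:1/9

NG:GF = 8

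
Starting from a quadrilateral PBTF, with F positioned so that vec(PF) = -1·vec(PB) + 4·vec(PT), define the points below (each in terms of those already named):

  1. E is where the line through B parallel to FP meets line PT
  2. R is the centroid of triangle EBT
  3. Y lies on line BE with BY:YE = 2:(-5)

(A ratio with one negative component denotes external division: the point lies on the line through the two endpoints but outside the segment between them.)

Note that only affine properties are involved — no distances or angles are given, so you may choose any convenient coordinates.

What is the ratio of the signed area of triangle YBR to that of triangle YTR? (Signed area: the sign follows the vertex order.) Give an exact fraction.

Choose coordinates P = (0, 0), B = (1, 0), T = (0, 1), F = (-1, 4).
1. E is where the line through B parallel to FP meets line PT ⇒ E = (0, 4)
2. R is the centroid of triangle EBT ⇒ R = (1/3, 5/3)
3. Y lies on line BE with BY:YE = 2:(-5) ⇒ Y = (5/3, -8/3)
2·[YBR] = 2/3, 2·[YTR] = -7/3
[YBR]:[YTR] = 2/3:-7/3 = -2/7

[YBR]:[YTR] = -2/7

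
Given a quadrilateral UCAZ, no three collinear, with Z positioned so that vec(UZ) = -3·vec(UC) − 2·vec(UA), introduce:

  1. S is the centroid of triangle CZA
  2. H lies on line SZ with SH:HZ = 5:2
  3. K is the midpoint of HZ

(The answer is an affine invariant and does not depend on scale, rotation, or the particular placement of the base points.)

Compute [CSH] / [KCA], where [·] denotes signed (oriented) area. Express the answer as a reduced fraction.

[CSH]:[KCA] = 5/19

Set U = (0, 0), C = (1, 0), A = (0, 1), Z = (-3, -2); any affine frame gives the same invariant.
1. S is the centroid of triangle CZA ⇒ S = (-2/3, -1/3)
2. H lies on line SZ with SH:HZ = 5:2 ⇒ H = (-7/3, -32/21)
3. K is the midpoint of HZ ⇒ K = (-8/3, -37/21)
2·[CSH] = 10/7, 2·[KCA] = 38/7
[CSH]:[KCA] = 10/7:38/7 = 5/19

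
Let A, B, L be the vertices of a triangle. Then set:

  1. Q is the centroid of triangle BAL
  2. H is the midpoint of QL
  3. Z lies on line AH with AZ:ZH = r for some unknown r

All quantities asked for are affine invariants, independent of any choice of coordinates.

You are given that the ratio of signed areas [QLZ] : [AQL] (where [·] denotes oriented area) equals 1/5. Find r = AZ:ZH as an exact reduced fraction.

r = 4

Work in coordinates with A = (0, 0), B = (1, 0), L = (0, 1).
1. Q is the centroid of triangle BAL ⇒ Q = (1/3, 1/3)
2. H is the midpoint of QL ⇒ H = (1/6, 2/3)
3. With AZ:ZH = r, write λ = r/(r+1) so Z = A + λ·(H−A); Z is affine-linear in λ
Every point depending on Z is an affine combination of Z and λ-independent points, so each such coordinate is linear in λ; the λ² term in each signed area is a multiple of (H−A)×(H−A) = 0, so 2·[QLZ] and 2·[AQL] are each linear in λ. Evaluating at λ=0 and λ=1:
  2·[QLZ] = -1/3·λ + 1/3,   2·[AQL] = 1/3
So [QLZ]:[AQL] = (-1/3·λ + 1/3) / (1/3). Setting this equal to 1/5:
  -1/3·λ + 1/3 = 1/5·(1/3)  ⇒  λ = 4/5
Then r = λ/(1−λ) = (4/5)/(1/5) = 4. Check: with r = 4, Z = (2/15, 8/15) and [QLZ]:[AQL] = 1/5 as required.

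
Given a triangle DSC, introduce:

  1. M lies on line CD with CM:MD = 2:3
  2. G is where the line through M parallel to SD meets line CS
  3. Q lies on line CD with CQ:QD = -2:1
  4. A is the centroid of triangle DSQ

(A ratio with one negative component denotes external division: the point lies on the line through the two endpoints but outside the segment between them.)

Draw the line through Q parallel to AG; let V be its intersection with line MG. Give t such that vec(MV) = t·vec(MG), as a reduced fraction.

t = 2/7

Work in coordinates with D = (0, 0), S = (1, 0), C = (0, 1).
1. M lies on line CD with CM:MD = 2:3 ⇒ M = (0, 3/5)
2. G is where the line through M parallel to SD meets line CS ⇒ G = (2/5, 3/5)
3. Q lies on line CD with CQ:QD = -2:1 ⇒ Q = (0, -1)
4. A is the centroid of triangle DSQ ⇒ A = (1/3, -1/3)
through Q parallel to AG: direction (1/15, 14/15); meets MG at V = (4/35, 3/5)
V = M + t·(G−M) with t = 2/7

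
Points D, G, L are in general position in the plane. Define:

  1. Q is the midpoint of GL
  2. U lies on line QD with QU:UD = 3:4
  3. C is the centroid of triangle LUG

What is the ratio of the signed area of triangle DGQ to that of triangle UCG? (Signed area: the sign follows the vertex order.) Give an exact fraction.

[DGQ]:[UCG] = -7/2

Work in coordinates with D = (0, 0), G = (1, 0), L = (0, 1).
1. Q is the midpoint of GL ⇒ Q = (1/2, 1/2)
2. U lies on line QD with QU:UD = 3:4 ⇒ U = (2/7, 2/7)
3. C is the centroid of triangle LUG ⇒ C = (3/7, 3/7)
2·[DGQ] = 1/2, 2·[UCG] = -1/7
[DGQ]:[UCG] = 1/2:-1/7 = -7/2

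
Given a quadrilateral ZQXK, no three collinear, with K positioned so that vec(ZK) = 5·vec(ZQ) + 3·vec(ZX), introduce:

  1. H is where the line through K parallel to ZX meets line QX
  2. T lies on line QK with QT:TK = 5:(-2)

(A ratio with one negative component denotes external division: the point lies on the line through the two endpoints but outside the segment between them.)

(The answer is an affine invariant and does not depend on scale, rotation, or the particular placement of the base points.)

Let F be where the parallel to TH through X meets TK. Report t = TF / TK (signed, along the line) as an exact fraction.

Choose coordinates Z = (0, 0), Q = (1, 0), X = (0, 1), K = (5, 3).
1. H is where the line through K parallel to ZX meets line QX ⇒ H = (5, -4)
2. T lies on line QK with QT:TK = 5:(-2) ⇒ T = (23/3, 5)
through X parallel to TH: direction (-8/3, -9); meets TK at F = (-2/3, -5/4)
F = T + t·(K−T) with t = 25/8

t = 25/8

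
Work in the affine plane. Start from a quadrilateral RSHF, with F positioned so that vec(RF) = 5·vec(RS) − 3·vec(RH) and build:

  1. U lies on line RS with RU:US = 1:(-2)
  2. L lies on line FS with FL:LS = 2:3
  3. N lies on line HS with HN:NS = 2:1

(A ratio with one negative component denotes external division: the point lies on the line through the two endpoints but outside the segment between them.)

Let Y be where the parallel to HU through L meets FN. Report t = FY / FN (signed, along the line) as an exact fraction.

Set R = (0, 0), S = (1, 0), H = (0, 1), F = (5, -3); any affine frame gives the same invariant.
1. U lies on line RS with RU:US = 1:(-2) ⇒ U = (-1, 0)
2. L lies on line FS with FL:LS = 2:3 ⇒ L = (17/5, -9/5)
3. N lies on line HS with HN:NS = 2:1 ⇒ N = (2/3, 1/3)
through L parallel to HU: direction (-1, -1); meets FN at Y = (393/115, -41/23)
Y = F + t·(N−F) with t = 42/115

t = 42/115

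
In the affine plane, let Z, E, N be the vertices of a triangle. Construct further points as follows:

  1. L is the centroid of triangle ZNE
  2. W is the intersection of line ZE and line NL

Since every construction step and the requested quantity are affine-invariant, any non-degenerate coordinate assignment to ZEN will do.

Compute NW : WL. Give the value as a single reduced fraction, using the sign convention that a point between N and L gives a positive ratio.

NW:WL = -3

Work in coordinates with Z = (0, 0), E = (1, 0), N = (0, 1).
1. L is the centroid of triangle ZNE ⇒ L = (1/3, 1/3)
2. W is the intersection of line ZE and line NL ⇒ W = (1/2, 0)
W = N + t·(L−N) with t = 3/2, so NW:WL = t:(1−t) = 3/2:-1/2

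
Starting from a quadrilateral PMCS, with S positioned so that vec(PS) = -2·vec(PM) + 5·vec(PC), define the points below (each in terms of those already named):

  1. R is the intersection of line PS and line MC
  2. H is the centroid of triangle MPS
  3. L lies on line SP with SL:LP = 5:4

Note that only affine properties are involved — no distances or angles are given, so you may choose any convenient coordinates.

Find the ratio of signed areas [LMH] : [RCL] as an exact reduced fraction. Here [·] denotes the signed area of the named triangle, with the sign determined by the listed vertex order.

[LMH]:[RCL] = 5/6

Assign P = (0, 0), M = (1, 0), C = (0, 1), S = (-2, 5) — the answer is frame-independent, so this choice is without loss of generality.
1. R is the intersection of line PS and line MC ⇒ R = (-2/3, 5/3)
2. H is the centroid of triangle MPS ⇒ H = (-1/3, 5/3)
3. L lies on line SP with SL:LP = 5:4 ⇒ L = (-8/9, 20/9)
2·[LMH] = 5/27, 2·[RCL] = 2/9
[LMH]:[RCL] = 5/27:2/9 = 5/6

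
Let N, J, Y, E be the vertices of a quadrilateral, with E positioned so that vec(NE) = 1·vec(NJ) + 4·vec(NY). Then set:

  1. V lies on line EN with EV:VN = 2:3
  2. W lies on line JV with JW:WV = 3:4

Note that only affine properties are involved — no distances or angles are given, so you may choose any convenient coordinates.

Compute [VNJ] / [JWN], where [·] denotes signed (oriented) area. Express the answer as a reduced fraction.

Assign N = (0, 0), J = (1, 0), Y = (0, 1), E = (1, 4) — the answer is frame-independent, so this choice is without loss of generality.
1. V lies on line EN with EV:VN = 2:3 ⇒ V = (3/5, 12/5)
2. W lies on line JV with JW:WV = 3:4 ⇒ W = (29/35, 36/35)
2·[VNJ] = 12/5, 2·[JWN] = 36/35
[VNJ]:[JWN] = 12/5:36/35 = 7/3

[VNJ]:[JWN] = 7/3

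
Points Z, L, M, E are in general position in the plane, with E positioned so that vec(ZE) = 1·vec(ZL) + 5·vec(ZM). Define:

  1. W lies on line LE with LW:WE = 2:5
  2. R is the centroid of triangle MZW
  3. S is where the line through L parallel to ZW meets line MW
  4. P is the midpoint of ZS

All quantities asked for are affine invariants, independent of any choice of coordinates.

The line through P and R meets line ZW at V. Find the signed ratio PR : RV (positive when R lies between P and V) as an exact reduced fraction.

PR:RV = -22/7

Choose coordinates Z = (0, 0), L = (1, 0), M = (0, 1), E = (1, 5).
1. W lies on line LE with LW:WE = 2:5 ⇒ W = (1, 10/7)
2. R is the centroid of triangle MZW ⇒ R = (1/3, 17/21)
3. S is where the line through L parallel to ZW meets line MW ⇒ S = (17/7, 100/49)
4. P is the midpoint of ZS ⇒ P = (17/14, 50/49)
line PR meets ZW at V = (27/44, 135/154)
R = P + t·(V−P) with t = 22/15, so PR:RV = 22/15:-7/15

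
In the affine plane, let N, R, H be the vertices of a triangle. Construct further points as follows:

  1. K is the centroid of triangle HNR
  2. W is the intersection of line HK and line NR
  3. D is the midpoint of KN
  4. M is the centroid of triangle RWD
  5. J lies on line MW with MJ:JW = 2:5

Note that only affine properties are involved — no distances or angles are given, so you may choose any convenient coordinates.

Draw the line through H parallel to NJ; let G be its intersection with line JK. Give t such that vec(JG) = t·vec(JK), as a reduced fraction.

t = 68/21

Choose coordinates N = (0, 0), R = (1, 0), H = (0, 1).
1. K is the centroid of triangle HNR ⇒ K = (1/3, 1/3)
2. W is the intersection of line HK and line NR ⇒ W = (1/2, 0)
3. D is the midpoint of KN ⇒ D = (1/6, 1/6)
4. M is the centroid of triangle RWD ⇒ M = (5/9, 1/18)
5. J lies on line MW with MJ:JW = 2:5 ⇒ J = (34/63, 5/126)
through H parallel to NJ: direction (34/63, 5/126); meets JK at G = (-170/1323, 2621/2646)
G = J + t·(K−J) with t = 68/21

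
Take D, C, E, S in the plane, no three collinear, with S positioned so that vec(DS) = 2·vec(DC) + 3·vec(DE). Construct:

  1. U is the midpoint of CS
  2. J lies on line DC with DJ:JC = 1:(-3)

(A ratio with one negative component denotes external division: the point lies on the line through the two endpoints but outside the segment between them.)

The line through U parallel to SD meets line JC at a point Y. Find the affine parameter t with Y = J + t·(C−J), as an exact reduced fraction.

Assign D = (0, 0), C = (1, 0), E = (0, 1), S = (2, 3) — the answer is frame-independent, so this choice is without loss of generality.
1. U is the midpoint of CS ⇒ U = (3/2, 3/2)
2. J lies on line DC with DJ:JC = 1:(-3) ⇒ J = (-1/2, 0)
through U parallel to SD: direction (-2, -3); meets JC at Y = (1/2, 0)
Y = J + t·(C−J) with t = 2/3

t = 2/3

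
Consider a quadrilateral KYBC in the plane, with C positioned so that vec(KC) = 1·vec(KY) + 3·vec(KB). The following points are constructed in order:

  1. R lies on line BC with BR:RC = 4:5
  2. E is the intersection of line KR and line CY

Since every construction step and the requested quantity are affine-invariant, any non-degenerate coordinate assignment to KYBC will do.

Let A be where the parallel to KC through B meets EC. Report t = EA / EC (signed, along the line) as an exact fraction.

t = 1/5

Set K = (0, 0), Y = (1, 0), B = (0, 1), C = (1, 3); any affine frame gives the same invariant.
1. R lies on line BC with BR:RC = 4:5 ⇒ R = (4/9, 17/9)
2. E is the intersection of line KR and line CY ⇒ E = (1, 17/4)
through B parallel to KC: direction (1, 3); meets EC at A = (1, 4)
A = E + t·(C−E) with t = 1/5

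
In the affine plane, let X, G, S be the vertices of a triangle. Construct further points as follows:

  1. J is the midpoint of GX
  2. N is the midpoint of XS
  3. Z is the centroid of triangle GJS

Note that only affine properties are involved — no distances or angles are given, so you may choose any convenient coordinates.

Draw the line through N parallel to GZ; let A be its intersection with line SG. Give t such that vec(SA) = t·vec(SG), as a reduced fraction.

t = 3/2

Set X = (0, 0), G = (1, 0), S = (0, 1); any affine frame gives the same invariant.
1. J is the midpoint of GX ⇒ J = (1/2, 0)
2. N is the midpoint of XS ⇒ N = (0, 1/2)
3. Z is the centroid of triangle GJS ⇒ Z = (1/2, 1/3)
through N parallel to GZ: direction (-1/2, 1/3); meets SG at A = (3/2, -1/2)
A = S + t·(G−S) with t = 3/2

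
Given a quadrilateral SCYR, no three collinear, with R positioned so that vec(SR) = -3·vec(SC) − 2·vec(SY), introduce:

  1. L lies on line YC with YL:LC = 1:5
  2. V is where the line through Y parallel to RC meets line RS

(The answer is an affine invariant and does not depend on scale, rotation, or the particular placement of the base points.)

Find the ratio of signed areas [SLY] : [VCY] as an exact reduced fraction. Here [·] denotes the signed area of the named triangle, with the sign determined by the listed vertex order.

[SLY]:[VCY] = -1/54

Work in coordinates with S = (0, 0), C = (1, 0), Y = (0, 1), R = (-3, -2).
1. L lies on line YC with YL:LC = 1:5 ⇒ L = (1/6, 5/6)
2. V is where the line through Y parallel to RC meets line RS ⇒ V = (6, 4)
2·[SLY] = 1/6, 2·[VCY] = -9
[SLY]:[VCY] = 1/6:-9 = -1/54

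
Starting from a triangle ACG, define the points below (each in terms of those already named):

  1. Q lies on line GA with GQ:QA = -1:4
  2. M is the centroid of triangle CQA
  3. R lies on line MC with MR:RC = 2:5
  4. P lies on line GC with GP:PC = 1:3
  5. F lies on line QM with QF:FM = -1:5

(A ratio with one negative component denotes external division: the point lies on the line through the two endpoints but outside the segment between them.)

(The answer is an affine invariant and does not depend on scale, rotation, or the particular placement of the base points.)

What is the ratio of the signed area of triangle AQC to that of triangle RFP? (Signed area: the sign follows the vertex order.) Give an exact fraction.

Work in coordinates with A = (0, 0), C = (1, 0), G = (0, 1).
1. Q lies on line GA with GQ:QA = -1:4 ⇒ Q = (0, 4/3)
2. M is the centroid of triangle CQA ⇒ M = (1/3, 4/9)
3. R lies on line MC with MR:RC = 2:5 ⇒ R = (11/21, 20/63)
4. P lies on line GC with GP:PC = 1:3 ⇒ P = (1/4, 3/4)
5. F lies on line QM with QF:FM = -1:5 ⇒ F = (-1/12, 14/9)
2·[AQC] = -4/3, 2·[RFP] = 11/144
[AQC]:[RFP] = -4/3:11/144 = -192/11

[AQC]:[RFP] = -192/11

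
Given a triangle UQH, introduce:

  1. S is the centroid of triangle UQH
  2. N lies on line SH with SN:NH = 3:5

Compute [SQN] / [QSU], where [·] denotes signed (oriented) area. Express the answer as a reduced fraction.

[SQN]:[QSU] = 3/8

Set U = (0, 0), Q = (1, 0), H = (0, 1); any affine frame gives the same invariant.
1. S is the centroid of triangle UQH ⇒ S = (1/3, 1/3)
2. N lies on line SH with SN:NH = 3:5 ⇒ N = (5/24, 7/12)
2·[SQN] = 1/8, 2·[QSU] = 1/3
[SQN]:[QSU] = 1/8:1/3 = 3/8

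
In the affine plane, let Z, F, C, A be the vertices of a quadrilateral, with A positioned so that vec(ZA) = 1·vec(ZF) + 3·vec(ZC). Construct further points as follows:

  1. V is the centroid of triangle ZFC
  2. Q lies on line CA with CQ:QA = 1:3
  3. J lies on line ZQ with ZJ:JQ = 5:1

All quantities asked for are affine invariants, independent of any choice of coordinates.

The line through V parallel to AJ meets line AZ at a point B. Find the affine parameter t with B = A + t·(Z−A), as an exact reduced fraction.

Choose coordinates Z = (0, 0), F = (1, 0), C = (0, 1), A = (1, 3).
1. V is the centroid of triangle ZFC ⇒ V = (1/3, 1/3)
2. Q lies on line CA with CQ:QA = 1:3 ⇒ Q = (1/4, 3/2)
3. J lies on line ZQ with ZJ:JQ = 5:1 ⇒ J = (5/24, 5/4)
through V parallel to AJ: direction (-19/24, -7/4); meets AZ at B = (-23/45, -23/15)
B = A + t·(Z−A) with t = 68/45

t = 68/45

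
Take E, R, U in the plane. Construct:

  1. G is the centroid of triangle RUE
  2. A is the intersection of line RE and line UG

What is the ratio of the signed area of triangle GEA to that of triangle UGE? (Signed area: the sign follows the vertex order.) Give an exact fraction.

[GEA]:[UGE] = -1/2

Assign E = (0, 0), R = (1, 0), U = (0, 1) — the answer is frame-independent, so this choice is without loss of generality.
1. G is the centroid of triangle RUE ⇒ G = (1/3, 1/3)
2. A is the intersection of line RE and line UG ⇒ A = (1/2, 0)
2·[GEA] = 1/6, 2·[UGE] = -1/3
[GEA]:[UGE] = 1/6:-1/3 = -1/2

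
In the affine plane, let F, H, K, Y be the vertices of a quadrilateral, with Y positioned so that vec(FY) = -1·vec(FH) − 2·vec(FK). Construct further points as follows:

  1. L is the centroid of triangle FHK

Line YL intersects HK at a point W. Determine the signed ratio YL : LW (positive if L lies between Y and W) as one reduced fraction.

Set F = (0, 0), H = (1, 0), K = (0, 1), Y = (-1, -2); any affine frame gives the same invariant.
1. L is the centroid of triangle FHK ⇒ L = (1/3, 1/3)
line YL meets HK at W = (5/11, 6/11)
L = Y + t·(W−Y) with t = 11/12, so YL:LW = 11/12:1/12

YL:LW = 11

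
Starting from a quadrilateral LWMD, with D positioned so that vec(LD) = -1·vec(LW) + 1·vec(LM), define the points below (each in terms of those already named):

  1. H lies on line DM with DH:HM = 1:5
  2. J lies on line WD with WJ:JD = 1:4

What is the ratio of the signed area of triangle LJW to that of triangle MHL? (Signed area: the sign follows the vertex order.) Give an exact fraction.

[LJW]:[MHL] = -6/25

Choose coordinates L = (0, 0), W = (1, 0), M = (0, 1), D = (-1, 1).
1. H lies on line DM with DH:HM = 1:5 ⇒ H = (-5/6, 1)
2. J lies on line WD with WJ:JD = 1:4 ⇒ J = (3/5, 1/5)
2·[LJW] = -1/5, 2·[MHL] = 5/6
[LJW]:[MHL] = -1/5:5/6 = -6/25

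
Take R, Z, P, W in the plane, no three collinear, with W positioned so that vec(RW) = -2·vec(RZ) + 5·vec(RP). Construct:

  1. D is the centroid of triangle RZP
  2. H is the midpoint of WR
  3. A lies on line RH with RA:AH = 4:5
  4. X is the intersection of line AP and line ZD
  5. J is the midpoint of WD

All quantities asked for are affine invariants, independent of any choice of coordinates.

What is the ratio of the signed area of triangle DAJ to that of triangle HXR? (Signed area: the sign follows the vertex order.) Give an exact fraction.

Assign R = (0, 0), Z = (1, 0), P = (0, 1), W = (-2, 5) — the answer is frame-independent, so this choice is without loss of generality.
1. D is the centroid of triangle RZP ⇒ D = (1/3, 1/3)
2. H is the midpoint of WR ⇒ H = (-1, 5/2)
3. A lies on line RH with RA:AH = 4:5 ⇒ A = (-4/9, 10/9)
4. X is the intersection of line AP and line ZD ⇒ X = (-2, 3/2)
5. J is the midpoint of WD ⇒ J = (-5/6, 8/3)
2·[DAJ] = -49/54, 2·[HXR] = 7/2
[DAJ]:[HXR] = -49/54:7/2 = -7/27

[DAJ]:[HXR] = -7/27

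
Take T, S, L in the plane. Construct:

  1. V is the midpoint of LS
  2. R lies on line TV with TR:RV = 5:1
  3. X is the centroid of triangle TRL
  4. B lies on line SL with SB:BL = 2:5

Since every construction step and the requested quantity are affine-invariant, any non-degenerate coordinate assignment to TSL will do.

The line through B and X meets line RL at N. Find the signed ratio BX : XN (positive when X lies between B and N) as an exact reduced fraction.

Assign T = (0, 0), S = (1, 0), L = (0, 1) — the answer is frame-independent, so this choice is without loss of generality.
1. V is the midpoint of LS ⇒ V = (1/2, 1/2)
2. R lies on line TV with TR:RV = 5:1 ⇒ R = (5/12, 5/12)
3. X is the centroid of triangle TRL ⇒ X = (5/36, 17/36)
4. B lies on line SL with SB:BL = 2:5 ⇒ B = (5/7, 2/7)
line BX meets RL at N = (35/78, 29/78)
X = B + t·(N−B) with t = 13/6, so BX:XN = 13/6:-7/6

BX:XN = -13/7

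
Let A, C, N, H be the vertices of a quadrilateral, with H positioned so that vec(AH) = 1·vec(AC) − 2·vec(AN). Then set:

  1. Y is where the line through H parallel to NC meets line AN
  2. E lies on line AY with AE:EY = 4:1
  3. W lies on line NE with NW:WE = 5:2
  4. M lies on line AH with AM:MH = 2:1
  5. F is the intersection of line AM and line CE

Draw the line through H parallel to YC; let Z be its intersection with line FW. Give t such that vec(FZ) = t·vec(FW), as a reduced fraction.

Set A = (0, 0), C = (1, 0), N = (0, 1), H = (1, -2); any affine frame gives the same invariant.
1. Y is where the line through H parallel to NC meets line AN ⇒ Y = (0, -1)
2. E lies on line AY with AE:EY = 4:1 ⇒ E = (0, -4/5)
3. W lies on line NE with NW:WE = 5:2 ⇒ W = (0, -2/7)
4. M lies on line AH with AM:MH = 2:1 ⇒ M = (2/3, -4/3)
5. F is the intersection of line AM and line CE ⇒ F = (2/7, -4/7)
through H parallel to YC: direction (1, 1); meets FW at Z = (19/14, -23/14)
Z = F + t·(W−F) with t = -15/4

t = -15/4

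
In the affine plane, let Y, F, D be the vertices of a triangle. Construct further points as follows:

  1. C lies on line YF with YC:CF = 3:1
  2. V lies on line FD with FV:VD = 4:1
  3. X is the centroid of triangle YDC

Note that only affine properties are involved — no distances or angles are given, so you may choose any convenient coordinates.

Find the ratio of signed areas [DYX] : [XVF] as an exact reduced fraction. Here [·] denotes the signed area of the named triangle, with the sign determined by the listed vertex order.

[DYX]:[XVF] = -3/4

Choose coordinates Y = (0, 0), F = (1, 0), D = (0, 1).
1. C lies on line YF with YC:CF = 3:1 ⇒ C = (3/4, 0)
2. V lies on line FD with FV:VD = 4:1 ⇒ V = (1/5, 4/5)
3. X is the centroid of triangle YDC ⇒ X = (1/4, 1/3)
2·[DYX] = 1/4, 2·[XVF] = -1/3
[DYX]:[XVF] = 1/4:-1/3 = -3/4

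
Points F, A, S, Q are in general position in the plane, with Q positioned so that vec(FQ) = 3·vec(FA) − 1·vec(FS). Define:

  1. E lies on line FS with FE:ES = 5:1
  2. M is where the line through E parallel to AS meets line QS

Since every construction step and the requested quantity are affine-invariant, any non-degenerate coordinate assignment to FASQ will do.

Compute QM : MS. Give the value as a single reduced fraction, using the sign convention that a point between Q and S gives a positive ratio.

QM:MS = -7

Set F = (0, 0), A = (1, 0), S = (0, 1), Q = (3, -1); any affine frame gives the same invariant.
1. E lies on line FS with FE:ES = 5:1 ⇒ E = (0, 5/6)
2. M is where the line through E parallel to AS meets line QS ⇒ M = (-1/2, 4/3)
M = Q + t·(S−Q) with t = 7/6, so QM:MS = t:(1−t) = 7/6:-1/6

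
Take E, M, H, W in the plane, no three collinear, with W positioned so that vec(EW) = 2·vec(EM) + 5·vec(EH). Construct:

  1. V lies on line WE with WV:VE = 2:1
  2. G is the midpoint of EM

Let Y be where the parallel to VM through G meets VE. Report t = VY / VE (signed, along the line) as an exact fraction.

t = 1/2

Assign E = (0, 0), M = (1, 0), H = (0, 1), W = (2, 5) — the answer is frame-independent, so this choice is without loss of generality.
1. V lies on line WE with WV:VE = 2:1 ⇒ V = (2/3, 5/3)
2. G is the midpoint of EM ⇒ G = (1/2, 0)
through G parallel to VM: direction (1/3, -5/3); meets VE at Y = (1/3, 5/6)
Y = V + t·(E−V) with t = 1/2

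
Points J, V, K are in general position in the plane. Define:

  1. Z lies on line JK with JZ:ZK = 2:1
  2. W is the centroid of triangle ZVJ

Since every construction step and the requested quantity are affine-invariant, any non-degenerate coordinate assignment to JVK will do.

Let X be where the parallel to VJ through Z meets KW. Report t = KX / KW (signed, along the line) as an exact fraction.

Work in coordinates with J = (0, 0), V = (1, 0), K = (0, 1).
1. Z lies on line JK with JZ:ZK = 2:1 ⇒ Z = (0, 2/3)
2. W is the centroid of triangle ZVJ ⇒ W = (1/3, 2/9)
through Z parallel to VJ: direction (-1, 0); meets KW at X = (1/7, 2/3)
X = K + t·(W−K) with t = 3/7

t = 3/7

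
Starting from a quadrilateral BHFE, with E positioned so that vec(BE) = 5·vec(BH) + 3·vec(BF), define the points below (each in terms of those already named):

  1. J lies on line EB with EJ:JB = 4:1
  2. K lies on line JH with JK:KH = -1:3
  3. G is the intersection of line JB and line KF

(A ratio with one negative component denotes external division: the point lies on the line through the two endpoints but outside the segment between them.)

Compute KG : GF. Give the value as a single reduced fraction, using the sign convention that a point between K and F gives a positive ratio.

KG:GF = -3/10

Assign B = (0, 0), H = (1, 0), F = (0, 1), E = (5, 3) — the answer is frame-independent, so this choice is without loss of generality.
1. J lies on line EB with EJ:JB = 4:1 ⇒ J = (1, 3/5)
2. K lies on line JH with JK:KH = -1:3 ⇒ K = (1, 9/10)
3. G is the intersection of line JB and line KF ⇒ G = (10/7, 6/7)
G = K + t·(F−K) with t = -3/7, so KG:GF = t:(1−t) = -3/7:10/7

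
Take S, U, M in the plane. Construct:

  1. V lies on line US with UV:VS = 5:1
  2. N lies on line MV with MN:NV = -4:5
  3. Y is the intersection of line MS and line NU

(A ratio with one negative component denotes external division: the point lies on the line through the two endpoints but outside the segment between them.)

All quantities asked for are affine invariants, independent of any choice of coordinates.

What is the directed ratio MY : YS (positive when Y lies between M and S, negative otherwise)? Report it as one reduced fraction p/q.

MY:YS = -2/3

Assign S = (0, 0), U = (1, 0), M = (0, 1) — the answer is frame-independent, so this choice is without loss of generality.
1. V lies on line US with UV:VS = 5:1 ⇒ V = (1/6, 0)
2. N lies on line MV with MN:NV = -4:5 ⇒ N = (-2/3, 5)
3. Y is the intersection of line MS and line NU ⇒ Y = (0, 3)
Y = M + t·(S−M) with t = -2, so MY:YS = t:(1−t) = -2:3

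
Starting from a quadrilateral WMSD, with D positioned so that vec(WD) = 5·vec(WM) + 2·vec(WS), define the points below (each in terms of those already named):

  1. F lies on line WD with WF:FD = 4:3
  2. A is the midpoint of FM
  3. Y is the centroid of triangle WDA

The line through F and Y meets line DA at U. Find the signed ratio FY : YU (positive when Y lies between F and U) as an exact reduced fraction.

FY:YU = 2/7

Choose coordinates W = (0, 0), M = (1, 0), S = (0, 1), D = (5, 2).
1. F lies on line WD with WF:FD = 4:3 ⇒ F = (20/7, 8/7)
2. A is the midpoint of FM ⇒ A = (27/14, 4/7)
3. Y is the centroid of triangle WDA ⇒ Y = (97/42, 6/7)
line FY meets DA at U = (11/28, -1/7)
Y = F + t·(U−F) with t = 2/9, so FY:YU = 2/9:7/9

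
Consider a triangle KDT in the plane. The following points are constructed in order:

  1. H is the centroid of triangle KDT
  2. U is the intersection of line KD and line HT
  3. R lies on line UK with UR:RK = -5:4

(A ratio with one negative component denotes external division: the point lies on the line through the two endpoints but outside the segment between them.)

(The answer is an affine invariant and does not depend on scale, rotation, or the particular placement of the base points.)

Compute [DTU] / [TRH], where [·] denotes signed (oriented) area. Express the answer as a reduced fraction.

[DTU]:[TRH] = 3/10

Set K = (0, 0), D = (1, 0), T = (0, 1); any affine frame gives the same invariant.
1. H is the centroid of triangle KDT ⇒ H = (1/3, 1/3)
2. U is the intersection of line KD and line HT ⇒ U = (1/2, 0)
3. R lies on line UK with UR:RK = -5:4 ⇒ R = (-2, 0)
2·[DTU] = 1/2, 2·[TRH] = 5/3
[DTU]:[TRH] = 1/2:5/3 = 3/10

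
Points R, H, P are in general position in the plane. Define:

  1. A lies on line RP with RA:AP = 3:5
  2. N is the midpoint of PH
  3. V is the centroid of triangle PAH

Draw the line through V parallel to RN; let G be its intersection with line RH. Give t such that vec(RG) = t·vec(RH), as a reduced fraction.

Assign R = (0, 0), H = (1, 0), P = (0, 1) — the answer is frame-independent, so this choice is without loss of generality.
1. A lies on line RP with RA:AP = 3:5 ⇒ A = (0, 3/8)
2. N is the midpoint of PH ⇒ N = (1/2, 1/2)
3. V is the centroid of triangle PAH ⇒ V = (1/3, 11/24)
through V parallel to RN: direction (1/2, 1/2); meets RH at G = (-1/8, 0)
G = R + t·(H−R) with t = -1/8

t = -1/8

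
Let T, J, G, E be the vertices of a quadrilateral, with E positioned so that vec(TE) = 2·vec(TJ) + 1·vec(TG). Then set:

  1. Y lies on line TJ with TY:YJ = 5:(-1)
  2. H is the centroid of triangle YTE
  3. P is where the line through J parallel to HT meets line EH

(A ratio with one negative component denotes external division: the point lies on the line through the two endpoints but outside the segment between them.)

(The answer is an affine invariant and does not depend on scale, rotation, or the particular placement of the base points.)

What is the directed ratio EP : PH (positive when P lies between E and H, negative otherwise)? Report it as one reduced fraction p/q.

Work in coordinates with T = (0, 0), J = (1, 0), G = (0, 1), E = (2, 1).
1. Y lies on line TJ with TY:YJ = 5:(-1) ⇒ Y = (5/4, 0)
2. H is the centroid of triangle YTE ⇒ H = (13/12, 1/3)
3. P is where the line through J parallel to HT meets line EH ⇒ P = (7/20, -1/5)
P = E + t·(H−E) with t = 9/5, so EP:PH = t:(1−t) = 9/5:-4/5

EP:PH = -9/4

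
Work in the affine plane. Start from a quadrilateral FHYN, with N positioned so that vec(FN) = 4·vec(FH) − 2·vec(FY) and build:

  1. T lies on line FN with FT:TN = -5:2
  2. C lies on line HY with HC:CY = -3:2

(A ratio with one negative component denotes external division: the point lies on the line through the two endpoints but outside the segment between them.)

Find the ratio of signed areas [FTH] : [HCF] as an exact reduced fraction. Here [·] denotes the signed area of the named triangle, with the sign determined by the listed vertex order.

[FTH]:[HCF] = 10/9

Choose coordinates F = (0, 0), H = (1, 0), Y = (0, 1), N = (4, -2).
1. T lies on line FN with FT:TN = -5:2 ⇒ T = (20/3, -10/3)
2. C lies on line HY with HC:CY = -3:2 ⇒ C = (-2, 3)
2·[FTH] = 10/3, 2·[HCF] = 3
[FTH]:[HCF] = 10/3:3 = 10/9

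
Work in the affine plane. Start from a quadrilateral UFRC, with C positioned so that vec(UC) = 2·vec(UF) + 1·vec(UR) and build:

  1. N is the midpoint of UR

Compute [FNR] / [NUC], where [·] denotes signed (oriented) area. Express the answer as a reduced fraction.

[FNR]:[NUC] = -1/2

Set U = (0, 0), F = (1, 0), R = (0, 1), C = (2, 1); any affine frame gives the same invariant.
1. N is the midpoint of UR ⇒ N = (0, 1/2)
2·[FNR] = -1/2, 2·[NUC] = 1
[FNR]:[NUC] = -1/2:1 = -1/2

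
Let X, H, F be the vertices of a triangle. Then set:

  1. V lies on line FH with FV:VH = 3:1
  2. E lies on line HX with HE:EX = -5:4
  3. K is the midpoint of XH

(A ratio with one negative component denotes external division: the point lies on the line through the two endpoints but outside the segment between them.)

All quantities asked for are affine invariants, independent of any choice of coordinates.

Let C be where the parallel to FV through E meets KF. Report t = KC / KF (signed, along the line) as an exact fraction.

Assign X = (0, 0), H = (1, 0), F = (0, 1) — the answer is frame-independent, so this choice is without loss of generality.
1. V lies on line FH with FV:VH = 3:1 ⇒ V = (3/4, 1/4)
2. E lies on line HX with HE:EX = -5:4 ⇒ E = (-4, 0)
3. K is the midpoint of XH ⇒ K = (1/2, 0)
through E parallel to FV: direction (3/4, -3/4); meets KF at C = (5, -9)
C = K + t·(F−K) with t = -9

t = -9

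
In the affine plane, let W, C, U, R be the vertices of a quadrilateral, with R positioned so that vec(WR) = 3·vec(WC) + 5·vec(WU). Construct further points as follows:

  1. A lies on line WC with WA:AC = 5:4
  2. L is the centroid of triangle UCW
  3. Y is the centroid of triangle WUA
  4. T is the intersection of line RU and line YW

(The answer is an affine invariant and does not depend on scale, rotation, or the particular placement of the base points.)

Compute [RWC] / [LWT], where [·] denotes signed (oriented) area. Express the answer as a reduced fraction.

[RWC]:[LWT] = -35/4

Work in coordinates with W = (0, 0), C = (1, 0), U = (0, 1), R = (3, 5).
1. A lies on line WC with WA:AC = 5:4 ⇒ A = (5/9, 0)
2. L is the centroid of triangle UCW ⇒ L = (1/3, 1/3)
3. Y is the centroid of triangle WUA ⇒ Y = (5/27, 1/3)
4. T is the intersection of line RU and line YW ⇒ T = (15/7, 27/7)
2·[RWC] = 5, 2·[LWT] = -4/7
[RWC]:[LWT] = 5:-4/7 = -35/4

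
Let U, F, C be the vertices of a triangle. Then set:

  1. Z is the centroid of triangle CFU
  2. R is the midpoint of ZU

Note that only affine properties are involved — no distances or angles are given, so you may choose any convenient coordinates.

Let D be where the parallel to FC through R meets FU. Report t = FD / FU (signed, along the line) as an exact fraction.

Work in coordinates with U = (0, 0), F = (1, 0), C = (0, 1).
1. Z is the centroid of triangle CFU ⇒ Z = (1/3, 1/3)
2. R is the midpoint of ZU ⇒ R = (1/6, 1/6)
through R parallel to FC: direction (-1, 1); meets FU at D = (1/3, 0)
D = F + t·(U−F) with t = 2/3

t = 2/3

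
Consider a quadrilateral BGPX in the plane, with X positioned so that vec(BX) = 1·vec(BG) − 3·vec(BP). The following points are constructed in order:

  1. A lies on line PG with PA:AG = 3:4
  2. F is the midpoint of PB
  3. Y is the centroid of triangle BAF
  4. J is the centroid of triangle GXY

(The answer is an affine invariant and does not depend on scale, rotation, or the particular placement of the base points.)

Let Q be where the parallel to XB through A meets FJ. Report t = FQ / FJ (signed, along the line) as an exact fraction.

Set B = (0, 0), G = (1, 0), P = (0, 1), X = (1, -3); any affine frame gives the same invariant.
1. A lies on line PG with PA:AG = 3:4 ⇒ A = (3/7, 4/7)
2. F is the midpoint of PB ⇒ F = (0, 1/2)
3. Y is the centroid of triangle BAF ⇒ Y = (1/7, 5/14)
4. J is the centroid of triangle GXY ⇒ J = (5/7, -37/42)
through A parallel to XB: direction (-1, 3); meets FJ at Q = (285/224, -439/224)
Q = F + t·(J−F) with t = 57/32

t = 57/32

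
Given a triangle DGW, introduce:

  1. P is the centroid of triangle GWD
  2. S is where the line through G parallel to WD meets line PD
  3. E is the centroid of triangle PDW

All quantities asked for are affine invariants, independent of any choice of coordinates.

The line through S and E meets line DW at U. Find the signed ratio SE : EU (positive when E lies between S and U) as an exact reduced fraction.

SE:EU = 8

Set D = (0, 0), G = (1, 0), W = (0, 1); any affine frame gives the same invariant.
1. P is the centroid of triangle GWD ⇒ P = (1/3, 1/3)
2. S is where the line through G parallel to WD meets line PD ⇒ S = (1, 1)
3. E is the centroid of triangle PDW ⇒ E = (1/9, 4/9)
line SE meets DW at U = (0, 3/8)
E = S + t·(U−S) with t = 8/9, so SE:EU = 8/9:1/9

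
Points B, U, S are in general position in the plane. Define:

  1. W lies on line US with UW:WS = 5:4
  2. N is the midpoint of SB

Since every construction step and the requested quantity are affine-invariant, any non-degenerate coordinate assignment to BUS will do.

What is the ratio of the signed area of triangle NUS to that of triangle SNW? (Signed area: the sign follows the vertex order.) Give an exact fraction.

[NUS]:[SNW] = 9/4

Set B = (0, 0), U = (1, 0), S = (0, 1); any affine frame gives the same invariant.
1. W lies on line US with UW:WS = 5:4 ⇒ W = (4/9, 5/9)
2. N is the midpoint of SB ⇒ N = (0, 1/2)
2·[NUS] = 1/2, 2·[SNW] = 2/9
[NUS]:[SNW] = 1/2:2/9 = 9/4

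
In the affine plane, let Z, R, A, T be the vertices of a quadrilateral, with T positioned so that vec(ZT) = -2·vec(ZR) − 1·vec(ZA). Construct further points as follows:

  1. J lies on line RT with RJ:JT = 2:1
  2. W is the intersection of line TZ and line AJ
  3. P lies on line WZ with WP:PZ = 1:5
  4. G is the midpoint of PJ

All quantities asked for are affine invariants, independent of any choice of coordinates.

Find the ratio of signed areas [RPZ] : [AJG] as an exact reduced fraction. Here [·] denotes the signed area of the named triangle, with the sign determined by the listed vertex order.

Choose coordinates Z = (0, 0), R = (1, 0), A = (0, 1), T = (-2, -1).
1. J lies on line RT with RJ:JT = 2:1 ⇒ J = (-1, -2/3)
2. W is the intersection of line TZ and line AJ ⇒ W = (-6/7, -3/7)
3. P lies on line WZ with WP:PZ = 1:5 ⇒ P = (-5/7, -5/14)
4. G is the midpoint of PJ ⇒ G = (-6/7, -43/84)
2·[RPZ] = -5/14, 2·[AJG] = 1/12
[RPZ]:[AJG] = -5/14:1/12 = -30/7

[RPZ]:[AJG] = -30/7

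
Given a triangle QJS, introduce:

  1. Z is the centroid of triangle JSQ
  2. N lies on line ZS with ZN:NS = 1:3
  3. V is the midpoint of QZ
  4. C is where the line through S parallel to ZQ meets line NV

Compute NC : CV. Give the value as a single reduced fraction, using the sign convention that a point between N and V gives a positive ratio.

Set Q = (0, 0), J = (1, 0), S = (0, 1); any affine frame gives the same invariant.
1. Z is the centroid of triangle JSQ ⇒ Z = (1/3, 1/3)
2. N lies on line ZS with ZN:NS = 1:3 ⇒ N = (1/4, 1/2)
3. V is the midpoint of QZ ⇒ V = (1/6, 1/6)
4. C is where the line through S parallel to ZQ meets line NV ⇒ C = (1/2, 3/2)
C = N + t·(V−N) with t = -3, so NC:CV = t:(1−t) = -3:4

NC:CV = -3/4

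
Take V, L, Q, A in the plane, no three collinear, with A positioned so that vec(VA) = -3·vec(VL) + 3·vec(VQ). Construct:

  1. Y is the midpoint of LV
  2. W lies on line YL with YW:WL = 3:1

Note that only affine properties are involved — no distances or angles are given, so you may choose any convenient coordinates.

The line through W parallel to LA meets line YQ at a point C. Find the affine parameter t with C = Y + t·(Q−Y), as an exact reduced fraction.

t = 9/20

Choose coordinates V = (0, 0), L = (1, 0), Q = (0, 1), A = (-3, 3).
1. Y is the midpoint of LV ⇒ Y = (1/2, 0)
2. W lies on line YL with YW:WL = 3:1 ⇒ W = (7/8, 0)
through W parallel to LA: direction (-4, 3); meets YQ at C = (11/40, 9/20)
C = Y + t·(Q−Y) with t = 9/20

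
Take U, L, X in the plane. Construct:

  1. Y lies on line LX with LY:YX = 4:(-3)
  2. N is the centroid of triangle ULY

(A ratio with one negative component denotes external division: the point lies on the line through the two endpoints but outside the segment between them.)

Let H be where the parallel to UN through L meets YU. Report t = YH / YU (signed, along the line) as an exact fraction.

t = 2

Work in coordinates with U = (0, 0), L = (1, 0), X = (0, 1).
1. Y lies on line LX with LY:YX = 4:(-3) ⇒ Y = (-3, 4)
2. N is the centroid of triangle ULY ⇒ N = (-2/3, 4/3)
through L parallel to UN: direction (-2/3, 4/3); meets YU at H = (3, -4)
H = Y + t·(U−Y) with t = 2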